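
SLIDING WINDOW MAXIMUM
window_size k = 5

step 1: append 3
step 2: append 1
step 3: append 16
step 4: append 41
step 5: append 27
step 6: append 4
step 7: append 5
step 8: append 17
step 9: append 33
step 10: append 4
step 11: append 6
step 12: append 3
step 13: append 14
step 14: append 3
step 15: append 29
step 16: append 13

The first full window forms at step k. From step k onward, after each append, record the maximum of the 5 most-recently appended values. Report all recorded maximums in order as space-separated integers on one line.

step 1: append 3 -> window=[3] (not full yet)
step 2: append 1 -> window=[3, 1] (not full yet)
step 3: append 16 -> window=[3, 1, 16] (not full yet)
step 4: append 41 -> window=[3, 1, 16, 41] (not full yet)
step 5: append 27 -> window=[3, 1, 16, 41, 27] -> max=41
step 6: append 4 -> window=[1, 16, 41, 27, 4] -> max=41
step 7: append 5 -> window=[16, 41, 27, 4, 5] -> max=41
step 8: append 17 -> window=[41, 27, 4, 5, 17] -> max=41
step 9: append 33 -> window=[27, 4, 5, 17, 33] -> max=33
step 10: append 4 -> window=[4, 5, 17, 33, 4] -> max=33
step 11: append 6 -> window=[5, 17, 33, 4, 6] -> max=33
step 12: append 3 -> window=[17, 33, 4, 6, 3] -> max=33
step 13: append 14 -> window=[33, 4, 6, 3, 14] -> max=33
step 14: append 3 -> window=[4, 6, 3, 14, 3] -> max=14
step 15: append 29 -> window=[6, 3, 14, 3, 29] -> max=29
step 16: append 13 -> window=[3, 14, 3, 29, 13] -> max=29

Answer: 41 41 41 41 33 33 33 33 33 14 29 29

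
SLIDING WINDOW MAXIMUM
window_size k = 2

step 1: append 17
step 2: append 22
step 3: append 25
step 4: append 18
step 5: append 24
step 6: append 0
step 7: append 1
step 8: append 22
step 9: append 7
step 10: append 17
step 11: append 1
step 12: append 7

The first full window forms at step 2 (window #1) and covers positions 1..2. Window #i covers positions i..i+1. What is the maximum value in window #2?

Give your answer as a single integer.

step 1: append 17 -> window=[17] (not full yet)
step 2: append 22 -> window=[17, 22] -> max=22
step 3: append 25 -> window=[22, 25] -> max=25
Window #2 max = 25

Answer: 25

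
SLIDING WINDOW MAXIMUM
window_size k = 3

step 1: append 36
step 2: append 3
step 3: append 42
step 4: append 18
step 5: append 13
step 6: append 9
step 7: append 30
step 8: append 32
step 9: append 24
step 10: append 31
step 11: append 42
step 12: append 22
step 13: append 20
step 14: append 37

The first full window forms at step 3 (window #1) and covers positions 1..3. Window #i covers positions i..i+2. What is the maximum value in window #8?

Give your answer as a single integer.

step 1: append 36 -> window=[36] (not full yet)
step 2: append 3 -> window=[36, 3] (not full yet)
step 3: append 42 -> window=[36, 3, 42] -> max=42
step 4: append 18 -> window=[3, 42, 18] -> max=42
step 5: append 13 -> window=[42, 18, 13] -> max=42
step 6: append 9 -> window=[18, 13, 9] -> max=18
step 7: append 30 -> window=[13, 9, 30] -> max=30
step 8: append 32 -> window=[9, 30, 32] -> max=32
step 9: append 24 -> window=[30, 32, 24] -> max=32
step 10: append 31 -> window=[32, 24, 31] -> max=32
Window #8 max = 32

Answer: 32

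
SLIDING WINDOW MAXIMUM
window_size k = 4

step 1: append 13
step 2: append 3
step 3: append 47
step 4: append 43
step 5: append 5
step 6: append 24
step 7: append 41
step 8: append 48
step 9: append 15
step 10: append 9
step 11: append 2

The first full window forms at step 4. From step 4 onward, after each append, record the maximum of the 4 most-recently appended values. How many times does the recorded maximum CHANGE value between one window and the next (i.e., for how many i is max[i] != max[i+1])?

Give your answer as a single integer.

Answer: 2

Derivation:
step 1: append 13 -> window=[13] (not full yet)
step 2: append 3 -> window=[13, 3] (not full yet)
step 3: append 47 -> window=[13, 3, 47] (not full yet)
step 4: append 43 -> window=[13, 3, 47, 43] -> max=47
step 5: append 5 -> window=[3, 47, 43, 5] -> max=47
step 6: append 24 -> window=[47, 43, 5, 24] -> max=47
step 7: append 41 -> window=[43, 5, 24, 41] -> max=43
step 8: append 48 -> window=[5, 24, 41, 48] -> max=48
step 9: append 15 -> window=[24, 41, 48, 15] -> max=48
step 10: append 9 -> window=[41, 48, 15, 9] -> max=48
step 11: append 2 -> window=[48, 15, 9, 2] -> max=48
Recorded maximums: 47 47 47 43 48 48 48 48
Changes between consecutive maximums: 2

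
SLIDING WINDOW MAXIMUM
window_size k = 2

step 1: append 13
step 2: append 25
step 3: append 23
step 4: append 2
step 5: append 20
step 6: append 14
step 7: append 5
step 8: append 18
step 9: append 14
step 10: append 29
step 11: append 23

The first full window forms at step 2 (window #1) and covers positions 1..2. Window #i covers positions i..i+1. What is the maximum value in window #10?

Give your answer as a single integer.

Answer: 29

Derivation:
step 1: append 13 -> window=[13] (not full yet)
step 2: append 25 -> window=[13, 25] -> max=25
step 3: append 23 -> window=[25, 23] -> max=25
step 4: append 2 -> window=[23, 2] -> max=23
step 5: append 20 -> window=[2, 20] -> max=20
step 6: append 14 -> window=[20, 14] -> max=20
step 7: append 5 -> window=[14, 5] -> max=14
step 8: append 18 -> window=[5, 18] -> max=18
step 9: append 14 -> window=[18, 14] -> max=18
step 10: append 29 -> window=[14, 29] -> max=29
step 11: append 23 -> window=[29, 23] -> max=29
Window #10 max = 29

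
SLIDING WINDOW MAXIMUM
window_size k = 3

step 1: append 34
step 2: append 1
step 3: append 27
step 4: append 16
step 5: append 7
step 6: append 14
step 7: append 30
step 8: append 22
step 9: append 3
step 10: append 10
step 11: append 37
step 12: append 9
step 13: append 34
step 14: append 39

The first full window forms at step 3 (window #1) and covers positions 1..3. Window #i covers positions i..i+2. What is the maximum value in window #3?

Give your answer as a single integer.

step 1: append 34 -> window=[34] (not full yet)
step 2: append 1 -> window=[34, 1] (not full yet)
step 3: append 27 -> window=[34, 1, 27] -> max=34
step 4: append 16 -> window=[1, 27, 16] -> max=27
step 5: append 7 -> window=[27, 16, 7] -> max=27
Window #3 max = 27

Answer: 27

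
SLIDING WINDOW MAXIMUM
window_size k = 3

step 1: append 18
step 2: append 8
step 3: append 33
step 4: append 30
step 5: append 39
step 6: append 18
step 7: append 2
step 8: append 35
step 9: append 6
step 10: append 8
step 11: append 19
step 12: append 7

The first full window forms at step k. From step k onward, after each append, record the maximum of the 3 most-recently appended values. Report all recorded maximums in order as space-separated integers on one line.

step 1: append 18 -> window=[18] (not full yet)
step 2: append 8 -> window=[18, 8] (not full yet)
step 3: append 33 -> window=[18, 8, 33] -> max=33
step 4: append 30 -> window=[8, 33, 30] -> max=33
step 5: append 39 -> window=[33, 30, 39] -> max=39
step 6: append 18 -> window=[30, 39, 18] -> max=39
step 7: append 2 -> window=[39, 18, 2] -> max=39
step 8: append 35 -> window=[18, 2, 35] -> max=35
step 9: append 6 -> window=[2, 35, 6] -> max=35
step 10: append 8 -> window=[35, 6, 8] -> max=35
step 11: append 19 -> window=[6, 8, 19] -> max=19
step 12: append 7 -> window=[8, 19, 7] -> max=19

Answer: 33 33 39 39 39 35 35 35 19 19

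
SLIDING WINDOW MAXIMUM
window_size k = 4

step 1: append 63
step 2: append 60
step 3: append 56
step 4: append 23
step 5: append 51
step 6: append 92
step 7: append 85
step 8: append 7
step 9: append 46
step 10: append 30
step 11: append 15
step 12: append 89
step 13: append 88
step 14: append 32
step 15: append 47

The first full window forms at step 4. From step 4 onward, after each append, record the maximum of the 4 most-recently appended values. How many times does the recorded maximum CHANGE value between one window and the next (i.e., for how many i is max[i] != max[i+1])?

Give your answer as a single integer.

step 1: append 63 -> window=[63] (not full yet)
step 2: append 60 -> window=[63, 60] (not full yet)
step 3: append 56 -> window=[63, 60, 56] (not full yet)
step 4: append 23 -> window=[63, 60, 56, 23] -> max=63
step 5: append 51 -> window=[60, 56, 23, 51] -> max=60
step 6: append 92 -> window=[56, 23, 51, 92] -> max=92
step 7: append 85 -> window=[23, 51, 92, 85] -> max=92
step 8: append 7 -> window=[51, 92, 85, 7] -> max=92
step 9: append 46 -> window=[92, 85, 7, 46] -> max=92
step 10: append 30 -> window=[85, 7, 46, 30] -> max=85
step 11: append 15 -> window=[7, 46, 30, 15] -> max=46
step 12: append 89 -> window=[46, 30, 15, 89] -> max=89
step 13: append 88 -> window=[30, 15, 89, 88] -> max=89
step 14: append 32 -> window=[15, 89, 88, 32] -> max=89
step 15: append 47 -> window=[89, 88, 32, 47] -> max=89
Recorded maximums: 63 60 92 92 92 92 85 46 89 89 89 89
Changes between consecutive maximums: 5

Answer: 5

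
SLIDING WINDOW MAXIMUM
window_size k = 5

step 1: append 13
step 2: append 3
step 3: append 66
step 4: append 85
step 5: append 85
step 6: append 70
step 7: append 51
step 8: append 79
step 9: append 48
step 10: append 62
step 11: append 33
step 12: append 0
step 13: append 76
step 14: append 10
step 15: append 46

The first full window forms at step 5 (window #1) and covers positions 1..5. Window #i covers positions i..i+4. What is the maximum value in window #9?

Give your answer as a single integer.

Answer: 76

Derivation:
step 1: append 13 -> window=[13] (not full yet)
step 2: append 3 -> window=[13, 3] (not full yet)
step 3: append 66 -> window=[13, 3, 66] (not full yet)
step 4: append 85 -> window=[13, 3, 66, 85] (not full yet)
step 5: append 85 -> window=[13, 3, 66, 85, 85] -> max=85
step 6: append 70 -> window=[3, 66, 85, 85, 70] -> max=85
step 7: append 51 -> window=[66, 85, 85, 70, 51] -> max=85
step 8: append 79 -> window=[85, 85, 70, 51, 79] -> max=85
step 9: append 48 -> window=[85, 70, 51, 79, 48] -> max=85
step 10: append 62 -> window=[70, 51, 79, 48, 62] -> max=79
step 11: append 33 -> window=[51, 79, 48, 62, 33] -> max=79
step 12: append 0 -> window=[79, 48, 62, 33, 0] -> max=79
step 13: append 76 -> window=[48, 62, 33, 0, 76] -> max=76
Window #9 max = 76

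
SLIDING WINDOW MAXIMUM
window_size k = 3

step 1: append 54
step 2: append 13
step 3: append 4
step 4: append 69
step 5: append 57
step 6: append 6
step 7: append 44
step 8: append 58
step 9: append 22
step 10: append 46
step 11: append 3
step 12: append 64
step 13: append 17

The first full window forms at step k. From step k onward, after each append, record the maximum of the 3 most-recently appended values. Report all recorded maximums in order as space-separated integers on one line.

step 1: append 54 -> window=[54] (not full yet)
step 2: append 13 -> window=[54, 13] (not full yet)
step 3: append 4 -> window=[54, 13, 4] -> max=54
step 4: append 69 -> window=[13, 4, 69] -> max=69
step 5: append 57 -> window=[4, 69, 57] -> max=69
step 6: append 6 -> window=[69, 57, 6] -> max=69
step 7: append 44 -> window=[57, 6, 44] -> max=57
step 8: append 58 -> window=[6, 44, 58] -> max=58
step 9: append 22 -> window=[44, 58, 22] -> max=58
step 10: append 46 -> window=[58, 22, 46] -> max=58
step 11: append 3 -> window=[22, 46, 3] -> max=46
step 12: append 64 -> window=[46, 3, 64] -> max=64
step 13: append 17 -> window=[3, 64, 17] -> max=64

Answer: 54 69 69 69 57 58 58 58 46 64 64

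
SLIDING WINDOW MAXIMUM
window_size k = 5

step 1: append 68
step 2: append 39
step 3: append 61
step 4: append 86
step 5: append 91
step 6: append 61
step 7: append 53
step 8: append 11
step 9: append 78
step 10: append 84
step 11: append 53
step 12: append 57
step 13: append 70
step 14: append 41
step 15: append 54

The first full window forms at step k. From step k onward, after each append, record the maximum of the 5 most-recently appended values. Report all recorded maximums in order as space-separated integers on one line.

Answer: 91 91 91 91 91 84 84 84 84 84 70

Derivation:
step 1: append 68 -> window=[68] (not full yet)
step 2: append 39 -> window=[68, 39] (not full yet)
step 3: append 61 -> window=[68, 39, 61] (not full yet)
step 4: append 86 -> window=[68, 39, 61, 86] (not full yet)
step 5: append 91 -> window=[68, 39, 61, 86, 91] -> max=91
step 6: append 61 -> window=[39, 61, 86, 91, 61] -> max=91
step 7: append 53 -> window=[61, 86, 91, 61, 53] -> max=91
step 8: append 11 -> window=[86, 91, 61, 53, 11] -> max=91
step 9: append 78 -> window=[91, 61, 53, 11, 78] -> max=91
step 10: append 84 -> window=[61, 53, 11, 78, 84] -> max=84
step 11: append 53 -> window=[53, 11, 78, 84, 53] -> max=84
step 12: append 57 -> window=[11, 78, 84, 53, 57] -> max=84
step 13: append 70 -> window=[78, 84, 53, 57, 70] -> max=84
step 14: append 41 -> window=[84, 53, 57, 70, 41] -> max=84
step 15: append 54 -> window=[53, 57, 70, 41, 54] -> max=70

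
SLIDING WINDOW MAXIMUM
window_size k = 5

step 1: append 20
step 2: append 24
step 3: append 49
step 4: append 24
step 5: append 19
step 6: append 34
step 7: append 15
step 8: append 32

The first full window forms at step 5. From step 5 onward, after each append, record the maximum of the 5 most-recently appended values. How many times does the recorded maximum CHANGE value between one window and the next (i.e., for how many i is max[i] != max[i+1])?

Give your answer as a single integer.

step 1: append 20 -> window=[20] (not full yet)
step 2: append 24 -> window=[20, 24] (not full yet)
step 3: append 49 -> window=[20, 24, 49] (not full yet)
step 4: append 24 -> window=[20, 24, 49, 24] (not full yet)
step 5: append 19 -> window=[20, 24, 49, 24, 19] -> max=49
step 6: append 34 -> window=[24, 49, 24, 19, 34] -> max=49
step 7: append 15 -> window=[49, 24, 19, 34, 15] -> max=49
step 8: append 32 -> window=[24, 19, 34, 15, 32] -> max=34
Recorded maximums: 49 49 49 34
Changes between consecutive maximums: 1

Answer: 1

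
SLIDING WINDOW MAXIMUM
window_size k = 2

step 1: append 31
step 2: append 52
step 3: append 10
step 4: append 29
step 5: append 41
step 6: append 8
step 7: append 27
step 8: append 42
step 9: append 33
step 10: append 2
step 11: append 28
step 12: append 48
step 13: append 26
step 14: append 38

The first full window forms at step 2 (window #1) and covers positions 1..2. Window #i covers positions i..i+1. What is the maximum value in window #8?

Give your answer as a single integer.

Answer: 42

Derivation:
step 1: append 31 -> window=[31] (not full yet)
step 2: append 52 -> window=[31, 52] -> max=52
step 3: append 10 -> window=[52, 10] -> max=52
step 4: append 29 -> window=[10, 29] -> max=29
step 5: append 41 -> window=[29, 41] -> max=41
step 6: append 8 -> window=[41, 8] -> max=41
step 7: append 27 -> window=[8, 27] -> max=27
step 8: append 42 -> window=[27, 42] -> max=42
step 9: append 33 -> window=[42, 33] -> max=42
Window #8 max = 42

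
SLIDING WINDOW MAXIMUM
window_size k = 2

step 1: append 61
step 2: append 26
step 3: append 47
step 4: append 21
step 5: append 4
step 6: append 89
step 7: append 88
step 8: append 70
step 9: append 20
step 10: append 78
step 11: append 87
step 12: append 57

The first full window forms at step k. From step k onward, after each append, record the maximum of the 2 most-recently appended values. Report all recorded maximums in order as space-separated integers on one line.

step 1: append 61 -> window=[61] (not full yet)
step 2: append 26 -> window=[61, 26] -> max=61
step 3: append 47 -> window=[26, 47] -> max=47
step 4: append 21 -> window=[47, 21] -> max=47
step 5: append 4 -> window=[21, 4] -> max=21
step 6: append 89 -> window=[4, 89] -> max=89
step 7: append 88 -> window=[89, 88] -> max=89
step 8: append 70 -> window=[88, 70] -> max=88
step 9: append 20 -> window=[70, 20] -> max=70
step 10: append 78 -> window=[20, 78] -> max=78
step 11: append 87 -> window=[78, 87] -> max=87
step 12: append 57 -> window=[87, 57] -> max=87

Answer: 61 47 47 21 89 89 88 70 78 87 87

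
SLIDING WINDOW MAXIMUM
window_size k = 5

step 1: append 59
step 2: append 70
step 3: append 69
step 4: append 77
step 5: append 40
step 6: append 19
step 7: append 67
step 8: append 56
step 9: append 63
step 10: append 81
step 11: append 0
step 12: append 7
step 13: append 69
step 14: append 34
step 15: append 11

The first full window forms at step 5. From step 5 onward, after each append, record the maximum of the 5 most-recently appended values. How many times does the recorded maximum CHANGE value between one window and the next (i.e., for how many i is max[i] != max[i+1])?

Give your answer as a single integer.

step 1: append 59 -> window=[59] (not full yet)
step 2: append 70 -> window=[59, 70] (not full yet)
step 3: append 69 -> window=[59, 70, 69] (not full yet)
step 4: append 77 -> window=[59, 70, 69, 77] (not full yet)
step 5: append 40 -> window=[59, 70, 69, 77, 40] -> max=77
step 6: append 19 -> window=[70, 69, 77, 40, 19] -> max=77
step 7: append 67 -> window=[69, 77, 40, 19, 67] -> max=77
step 8: append 56 -> window=[77, 40, 19, 67, 56] -> max=77
step 9: append 63 -> window=[40, 19, 67, 56, 63] -> max=67
step 10: append 81 -> window=[19, 67, 56, 63, 81] -> max=81
step 11: append 0 -> window=[67, 56, 63, 81, 0] -> max=81
step 12: append 7 -> window=[56, 63, 81, 0, 7] -> max=81
step 13: append 69 -> window=[63, 81, 0, 7, 69] -> max=81
step 14: append 34 -> window=[81, 0, 7, 69, 34] -> max=81
step 15: append 11 -> window=[0, 7, 69, 34, 11] -> max=69
Recorded maximums: 77 77 77 77 67 81 81 81 81 81 69
Changes between consecutive maximums: 3

Answer: 3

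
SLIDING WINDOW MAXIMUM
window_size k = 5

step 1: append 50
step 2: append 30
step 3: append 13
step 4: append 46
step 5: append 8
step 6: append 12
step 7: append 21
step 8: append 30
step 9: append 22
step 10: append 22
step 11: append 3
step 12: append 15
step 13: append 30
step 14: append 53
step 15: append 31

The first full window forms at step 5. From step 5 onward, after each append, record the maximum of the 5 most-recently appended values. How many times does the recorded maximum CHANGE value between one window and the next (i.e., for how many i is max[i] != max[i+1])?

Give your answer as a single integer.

Answer: 3

Derivation:
step 1: append 50 -> window=[50] (not full yet)
step 2: append 30 -> window=[50, 30] (not full yet)
step 3: append 13 -> window=[50, 30, 13] (not full yet)
step 4: append 46 -> window=[50, 30, 13, 46] (not full yet)
step 5: append 8 -> window=[50, 30, 13, 46, 8] -> max=50
step 6: append 12 -> window=[30, 13, 46, 8, 12] -> max=46
step 7: append 21 -> window=[13, 46, 8, 12, 21] -> max=46
step 8: append 30 -> window=[46, 8, 12, 21, 30] -> max=46
step 9: append 22 -> window=[8, 12, 21, 30, 22] -> max=30
step 10: append 22 -> window=[12, 21, 30, 22, 22] -> max=30
step 11: append 3 -> window=[21, 30, 22, 22, 3] -> max=30
step 12: append 15 -> window=[30, 22, 22, 3, 15] -> max=30
step 13: append 30 -> window=[22, 22, 3, 15, 30] -> max=30
step 14: append 53 -> window=[22, 3, 15, 30, 53] -> max=53
step 15: append 31 -> window=[3, 15, 30, 53, 31] -> max=53
Recorded maximums: 50 46 46 46 30 30 30 30 30 53 53
Changes between consecutive maximums: 3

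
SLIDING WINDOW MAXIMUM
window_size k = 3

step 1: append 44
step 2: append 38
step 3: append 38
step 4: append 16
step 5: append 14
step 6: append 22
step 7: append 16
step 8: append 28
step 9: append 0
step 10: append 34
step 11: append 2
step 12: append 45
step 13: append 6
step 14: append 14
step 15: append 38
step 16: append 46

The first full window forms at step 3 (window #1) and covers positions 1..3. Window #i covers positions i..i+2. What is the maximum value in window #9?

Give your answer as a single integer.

step 1: append 44 -> window=[44] (not full yet)
step 2: append 38 -> window=[44, 38] (not full yet)
step 3: append 38 -> window=[44, 38, 38] -> max=44
step 4: append 16 -> window=[38, 38, 16] -> max=38
step 5: append 14 -> window=[38, 16, 14] -> max=38
step 6: append 22 -> window=[16, 14, 22] -> max=22
step 7: append 16 -> window=[14, 22, 16] -> max=22
step 8: append 28 -> window=[22, 16, 28] -> max=28
step 9: append 0 -> window=[16, 28, 0] -> max=28
step 10: append 34 -> window=[28, 0, 34] -> max=34
step 11: append 2 -> window=[0, 34, 2] -> max=34
Window #9 max = 34

Answer: 34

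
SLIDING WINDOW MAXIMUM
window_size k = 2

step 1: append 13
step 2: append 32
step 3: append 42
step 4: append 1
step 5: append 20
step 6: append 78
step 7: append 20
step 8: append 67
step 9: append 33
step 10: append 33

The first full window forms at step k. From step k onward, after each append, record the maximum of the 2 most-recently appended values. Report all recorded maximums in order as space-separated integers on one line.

step 1: append 13 -> window=[13] (not full yet)
step 2: append 32 -> window=[13, 32] -> max=32
step 3: append 42 -> window=[32, 42] -> max=42
step 4: append 1 -> window=[42, 1] -> max=42
step 5: append 20 -> window=[1, 20] -> max=20
step 6: append 78 -> window=[20, 78] -> max=78
step 7: append 20 -> window=[78, 20] -> max=78
step 8: append 67 -> window=[20, 67] -> max=67
step 9: append 33 -> window=[67, 33] -> max=67
step 10: append 33 -> window=[33, 33] -> max=33

Answer: 32 42 42 20 78 78 67 67 33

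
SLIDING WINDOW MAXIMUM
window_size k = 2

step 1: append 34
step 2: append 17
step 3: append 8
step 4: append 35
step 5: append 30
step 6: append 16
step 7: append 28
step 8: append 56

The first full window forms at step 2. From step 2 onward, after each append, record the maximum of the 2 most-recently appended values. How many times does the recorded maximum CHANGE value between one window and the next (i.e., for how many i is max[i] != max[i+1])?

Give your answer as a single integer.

Answer: 5

Derivation:
step 1: append 34 -> window=[34] (not full yet)
step 2: append 17 -> window=[34, 17] -> max=34
step 3: append 8 -> window=[17, 8] -> max=17
step 4: append 35 -> window=[8, 35] -> max=35
step 5: append 30 -> window=[35, 30] -> max=35
step 6: append 16 -> window=[30, 16] -> max=30
step 7: append 28 -> window=[16, 28] -> max=28
step 8: append 56 -> window=[28, 56] -> max=56
Recorded maximums: 34 17 35 35 30 28 56
Changes between consecutive maximums: 5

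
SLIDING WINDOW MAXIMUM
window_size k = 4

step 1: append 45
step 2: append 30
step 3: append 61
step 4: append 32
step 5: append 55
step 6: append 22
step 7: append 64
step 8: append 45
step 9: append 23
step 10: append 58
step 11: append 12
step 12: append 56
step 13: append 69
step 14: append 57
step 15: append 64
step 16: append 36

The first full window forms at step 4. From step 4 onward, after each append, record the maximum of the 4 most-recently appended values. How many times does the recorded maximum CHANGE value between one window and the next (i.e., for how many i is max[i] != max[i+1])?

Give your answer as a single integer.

step 1: append 45 -> window=[45] (not full yet)
step 2: append 30 -> window=[45, 30] (not full yet)
step 3: append 61 -> window=[45, 30, 61] (not full yet)
step 4: append 32 -> window=[45, 30, 61, 32] -> max=61
step 5: append 55 -> window=[30, 61, 32, 55] -> max=61
step 6: append 22 -> window=[61, 32, 55, 22] -> max=61
step 7: append 64 -> window=[32, 55, 22, 64] -> max=64
step 8: append 45 -> window=[55, 22, 64, 45] -> max=64
step 9: append 23 -> window=[22, 64, 45, 23] -> max=64
step 10: append 58 -> window=[64, 45, 23, 58] -> max=64
step 11: append 12 -> window=[45, 23, 58, 12] -> max=58
step 12: append 56 -> window=[23, 58, 12, 56] -> max=58
step 13: append 69 -> window=[58, 12, 56, 69] -> max=69
step 14: append 57 -> window=[12, 56, 69, 57] -> max=69
step 15: append 64 -> window=[56, 69, 57, 64] -> max=69
step 16: append 36 -> window=[69, 57, 64, 36] -> max=69
Recorded maximums: 61 61 61 64 64 64 64 58 58 69 69 69 69
Changes between consecutive maximums: 3

Answer: 3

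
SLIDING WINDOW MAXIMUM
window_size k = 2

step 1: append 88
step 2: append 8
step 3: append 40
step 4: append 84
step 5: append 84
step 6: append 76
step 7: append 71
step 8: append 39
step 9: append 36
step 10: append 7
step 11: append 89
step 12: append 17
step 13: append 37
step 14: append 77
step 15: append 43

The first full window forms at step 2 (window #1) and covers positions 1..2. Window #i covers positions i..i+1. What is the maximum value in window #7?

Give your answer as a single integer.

step 1: append 88 -> window=[88] (not full yet)
step 2: append 8 -> window=[88, 8] -> max=88
step 3: append 40 -> window=[8, 40] -> max=40
step 4: append 84 -> window=[40, 84] -> max=84
step 5: append 84 -> window=[84, 84] -> max=84
step 6: append 76 -> window=[84, 76] -> max=84
step 7: append 71 -> window=[76, 71] -> max=76
step 8: append 39 -> window=[71, 39] -> max=71
Window #7 max = 71

Answer: 71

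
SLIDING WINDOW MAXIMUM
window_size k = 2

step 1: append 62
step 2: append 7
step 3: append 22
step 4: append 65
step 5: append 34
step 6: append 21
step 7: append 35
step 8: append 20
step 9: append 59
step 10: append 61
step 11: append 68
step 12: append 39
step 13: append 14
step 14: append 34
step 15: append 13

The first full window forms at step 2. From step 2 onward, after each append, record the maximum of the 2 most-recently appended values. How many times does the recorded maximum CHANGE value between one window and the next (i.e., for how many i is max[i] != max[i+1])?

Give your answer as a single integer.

Answer: 9

Derivation:
step 1: append 62 -> window=[62] (not full yet)
step 2: append 7 -> window=[62, 7] -> max=62
step 3: append 22 -> window=[7, 22] -> max=22
step 4: append 65 -> window=[22, 65] -> max=65
step 5: append 34 -> window=[65, 34] -> max=65
step 6: append 21 -> window=[34, 21] -> max=34
step 7: append 35 -> window=[21, 35] -> max=35
step 8: append 20 -> window=[35, 20] -> max=35
step 9: append 59 -> window=[20, 59] -> max=59
step 10: append 61 -> window=[59, 61] -> max=61
step 11: append 68 -> window=[61, 68] -> max=68
step 12: append 39 -> window=[68, 39] -> max=68
step 13: append 14 -> window=[39, 14] -> max=39
step 14: append 34 -> window=[14, 34] -> max=34
step 15: append 13 -> window=[34, 13] -> max=34
Recorded maximums: 62 22 65 65 34 35 35 59 61 68 68 39 34 34
Changes between consecutive maximums: 9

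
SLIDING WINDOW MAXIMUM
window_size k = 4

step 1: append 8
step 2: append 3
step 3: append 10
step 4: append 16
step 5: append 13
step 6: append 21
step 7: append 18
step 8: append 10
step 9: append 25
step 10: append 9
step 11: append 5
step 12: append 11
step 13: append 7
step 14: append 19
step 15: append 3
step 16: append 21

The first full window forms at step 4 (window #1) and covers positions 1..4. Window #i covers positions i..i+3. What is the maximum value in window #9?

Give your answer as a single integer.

Answer: 25

Derivation:
step 1: append 8 -> window=[8] (not full yet)
step 2: append 3 -> window=[8, 3] (not full yet)
step 3: append 10 -> window=[8, 3, 10] (not full yet)
step 4: append 16 -> window=[8, 3, 10, 16] -> max=16
step 5: append 13 -> window=[3, 10, 16, 13] -> max=16
step 6: append 21 -> window=[10, 16, 13, 21] -> max=21
step 7: append 18 -> window=[16, 13, 21, 18] -> max=21
step 8: append 10 -> window=[13, 21, 18, 10] -> max=21
step 9: append 25 -> window=[21, 18, 10, 25] -> max=25
step 10: append 9 -> window=[18, 10, 25, 9] -> max=25
step 11: append 5 -> window=[10, 25, 9, 5] -> max=25
step 12: append 11 -> window=[25, 9, 5, 11] -> max=25
Window #9 max = 25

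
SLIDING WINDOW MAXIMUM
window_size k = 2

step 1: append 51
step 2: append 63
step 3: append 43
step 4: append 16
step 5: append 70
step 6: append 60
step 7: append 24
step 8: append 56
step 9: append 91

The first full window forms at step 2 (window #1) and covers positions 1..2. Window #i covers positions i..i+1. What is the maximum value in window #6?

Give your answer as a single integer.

step 1: append 51 -> window=[51] (not full yet)
step 2: append 63 -> window=[51, 63] -> max=63
step 3: append 43 -> window=[63, 43] -> max=63
step 4: append 16 -> window=[43, 16] -> max=43
step 5: append 70 -> window=[16, 70] -> max=70
step 6: append 60 -> window=[70, 60] -> max=70
step 7: append 24 -> window=[60, 24] -> max=60
Window #6 max = 60

Answer: 60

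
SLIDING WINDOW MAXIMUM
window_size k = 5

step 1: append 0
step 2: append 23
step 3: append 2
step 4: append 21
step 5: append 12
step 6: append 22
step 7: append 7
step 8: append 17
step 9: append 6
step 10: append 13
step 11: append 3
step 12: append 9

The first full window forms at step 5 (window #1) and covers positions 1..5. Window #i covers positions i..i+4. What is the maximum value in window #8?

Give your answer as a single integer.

step 1: append 0 -> window=[0] (not full yet)
step 2: append 23 -> window=[0, 23] (not full yet)
step 3: append 2 -> window=[0, 23, 2] (not full yet)
step 4: append 21 -> window=[0, 23, 2, 21] (not full yet)
step 5: append 12 -> window=[0, 23, 2, 21, 12] -> max=23
step 6: append 22 -> window=[23, 2, 21, 12, 22] -> max=23
step 7: append 7 -> window=[2, 21, 12, 22, 7] -> max=22
step 8: append 17 -> window=[21, 12, 22, 7, 17] -> max=22
step 9: append 6 -> window=[12, 22, 7, 17, 6] -> max=22
step 10: append 13 -> window=[22, 7, 17, 6, 13] -> max=22
step 11: append 3 -> window=[7, 17, 6, 13, 3] -> max=17
step 12: append 9 -> window=[17, 6, 13, 3, 9] -> max=17
Window #8 max = 17

Answer: 17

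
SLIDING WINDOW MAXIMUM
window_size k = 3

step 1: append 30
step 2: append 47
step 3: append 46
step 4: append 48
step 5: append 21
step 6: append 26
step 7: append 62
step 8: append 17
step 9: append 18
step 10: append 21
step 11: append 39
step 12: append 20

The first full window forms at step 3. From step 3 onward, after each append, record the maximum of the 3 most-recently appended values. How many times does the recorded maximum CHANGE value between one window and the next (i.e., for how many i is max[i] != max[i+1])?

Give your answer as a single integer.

step 1: append 30 -> window=[30] (not full yet)
step 2: append 47 -> window=[30, 47] (not full yet)
step 3: append 46 -> window=[30, 47, 46] -> max=47
step 4: append 48 -> window=[47, 46, 48] -> max=48
step 5: append 21 -> window=[46, 48, 21] -> max=48
step 6: append 26 -> window=[48, 21, 26] -> max=48
step 7: append 62 -> window=[21, 26, 62] -> max=62
step 8: append 17 -> window=[26, 62, 17] -> max=62
step 9: append 18 -> window=[62, 17, 18] -> max=62
step 10: append 21 -> window=[17, 18, 21] -> max=21
step 11: append 39 -> window=[18, 21, 39] -> max=39
step 12: append 20 -> window=[21, 39, 20] -> max=39
Recorded maximums: 47 48 48 48 62 62 62 21 39 39
Changes between consecutive maximums: 4

Answer: 4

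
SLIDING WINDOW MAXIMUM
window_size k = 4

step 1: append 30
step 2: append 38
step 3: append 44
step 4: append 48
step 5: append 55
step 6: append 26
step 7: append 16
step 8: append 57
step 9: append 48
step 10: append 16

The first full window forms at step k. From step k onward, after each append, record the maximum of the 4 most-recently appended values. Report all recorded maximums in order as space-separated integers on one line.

step 1: append 30 -> window=[30] (not full yet)
step 2: append 38 -> window=[30, 38] (not full yet)
step 3: append 44 -> window=[30, 38, 44] (not full yet)
step 4: append 48 -> window=[30, 38, 44, 48] -> max=48
step 5: append 55 -> window=[38, 44, 48, 55] -> max=55
step 6: append 26 -> window=[44, 48, 55, 26] -> max=55
step 7: append 16 -> window=[48, 55, 26, 16] -> max=55
step 8: append 57 -> window=[55, 26, 16, 57] -> max=57
step 9: append 48 -> window=[26, 16, 57, 48] -> max=57
step 10: append 16 -> window=[16, 57, 48, 16] -> max=57

Answer: 48 55 55 55 57 57 57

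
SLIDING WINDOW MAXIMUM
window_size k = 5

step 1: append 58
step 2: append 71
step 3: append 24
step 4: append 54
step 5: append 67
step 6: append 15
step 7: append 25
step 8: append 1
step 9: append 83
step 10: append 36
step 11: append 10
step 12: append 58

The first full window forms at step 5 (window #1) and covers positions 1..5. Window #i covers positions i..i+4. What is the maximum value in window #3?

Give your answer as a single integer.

step 1: append 58 -> window=[58] (not full yet)
step 2: append 71 -> window=[58, 71] (not full yet)
step 3: append 24 -> window=[58, 71, 24] (not full yet)
step 4: append 54 -> window=[58, 71, 24, 54] (not full yet)
step 5: append 67 -> window=[58, 71, 24, 54, 67] -> max=71
step 6: append 15 -> window=[71, 24, 54, 67, 15] -> max=71
step 7: append 25 -> window=[24, 54, 67, 15, 25] -> max=67
Window #3 max = 67

Answer: 67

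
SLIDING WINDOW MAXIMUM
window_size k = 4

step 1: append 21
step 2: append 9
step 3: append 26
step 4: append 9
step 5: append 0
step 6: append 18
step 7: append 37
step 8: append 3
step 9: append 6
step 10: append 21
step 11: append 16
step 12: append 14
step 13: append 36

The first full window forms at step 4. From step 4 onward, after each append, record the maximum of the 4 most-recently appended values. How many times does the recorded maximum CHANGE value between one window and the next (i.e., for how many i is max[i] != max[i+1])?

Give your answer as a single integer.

step 1: append 21 -> window=[21] (not full yet)
step 2: append 9 -> window=[21, 9] (not full yet)
step 3: append 26 -> window=[21, 9, 26] (not full yet)
step 4: append 9 -> window=[21, 9, 26, 9] -> max=26
step 5: append 0 -> window=[9, 26, 9, 0] -> max=26
step 6: append 18 -> window=[26, 9, 0, 18] -> max=26
step 7: append 37 -> window=[9, 0, 18, 37] -> max=37
step 8: append 3 -> window=[0, 18, 37, 3] -> max=37
step 9: append 6 -> window=[18, 37, 3, 6] -> max=37
step 10: append 21 -> window=[37, 3, 6, 21] -> max=37
step 11: append 16 -> window=[3, 6, 21, 16] -> max=21
step 12: append 14 -> window=[6, 21, 16, 14] -> max=21
step 13: append 36 -> window=[21, 16, 14, 36] -> max=36
Recorded maximums: 26 26 26 37 37 37 37 21 21 36
Changes between consecutive maximums: 3

Answer: 3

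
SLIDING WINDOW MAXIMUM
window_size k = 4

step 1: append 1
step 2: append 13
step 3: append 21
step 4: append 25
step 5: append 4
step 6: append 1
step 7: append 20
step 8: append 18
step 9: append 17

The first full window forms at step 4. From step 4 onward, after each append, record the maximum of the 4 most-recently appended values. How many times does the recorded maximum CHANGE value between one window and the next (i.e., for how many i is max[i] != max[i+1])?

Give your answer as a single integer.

Answer: 1

Derivation:
step 1: append 1 -> window=[1] (not full yet)
step 2: append 13 -> window=[1, 13] (not full yet)
step 3: append 21 -> window=[1, 13, 21] (not full yet)
step 4: append 25 -> window=[1, 13, 21, 25] -> max=25
step 5: append 4 -> window=[13, 21, 25, 4] -> max=25
step 6: append 1 -> window=[21, 25, 4, 1] -> max=25
step 7: append 20 -> window=[25, 4, 1, 20] -> max=25
step 8: append 18 -> window=[4, 1, 20, 18] -> max=20
step 9: append 17 -> window=[1, 20, 18, 17] -> max=20
Recorded maximums: 25 25 25 25 20 20
Changes between consecutive maximums: 1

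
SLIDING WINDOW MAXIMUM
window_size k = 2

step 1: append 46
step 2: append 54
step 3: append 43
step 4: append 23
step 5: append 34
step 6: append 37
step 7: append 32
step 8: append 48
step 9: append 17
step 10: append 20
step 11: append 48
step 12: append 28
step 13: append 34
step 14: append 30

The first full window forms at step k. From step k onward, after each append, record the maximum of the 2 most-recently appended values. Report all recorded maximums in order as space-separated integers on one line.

Answer: 54 54 43 34 37 37 48 48 20 48 48 34 34

Derivation:
step 1: append 46 -> window=[46] (not full yet)
step 2: append 54 -> window=[46, 54] -> max=54
step 3: append 43 -> window=[54, 43] -> max=54
step 4: append 23 -> window=[43, 23] -> max=43
step 5: append 34 -> window=[23, 34] -> max=34
step 6: append 37 -> window=[34, 37] -> max=37
step 7: append 32 -> window=[37, 32] -> max=37
step 8: append 48 -> window=[32, 48] -> max=48
step 9: append 17 -> window=[48, 17] -> max=48
step 10: append 20 -> window=[17, 20] -> max=20
step 11: append 48 -> window=[20, 48] -> max=48
step 12: append 28 -> window=[48, 28] -> max=48
step 13: append 34 -> window=[28, 34] -> max=34
step 14: append 30 -> window=[34, 30] -> max=34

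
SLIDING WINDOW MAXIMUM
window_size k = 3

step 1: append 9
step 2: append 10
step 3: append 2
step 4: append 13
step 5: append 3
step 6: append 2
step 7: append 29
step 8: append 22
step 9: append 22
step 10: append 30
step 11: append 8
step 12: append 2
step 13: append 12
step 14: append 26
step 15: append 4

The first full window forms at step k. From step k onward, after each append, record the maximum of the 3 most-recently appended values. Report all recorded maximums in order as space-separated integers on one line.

Answer: 10 13 13 13 29 29 29 30 30 30 12 26 26

Derivation:
step 1: append 9 -> window=[9] (not full yet)
step 2: append 10 -> window=[9, 10] (not full yet)
step 3: append 2 -> window=[9, 10, 2] -> max=10
step 4: append 13 -> window=[10, 2, 13] -> max=13
step 5: append 3 -> window=[2, 13, 3] -> max=13
step 6: append 2 -> window=[13, 3, 2] -> max=13
step 7: append 29 -> window=[3, 2, 29] -> max=29
step 8: append 22 -> window=[2, 29, 22] -> max=29
step 9: append 22 -> window=[29, 22, 22] -> max=29
step 10: append 30 -> window=[22, 22, 30] -> max=30
step 11: append 8 -> window=[22, 30, 8] -> max=30
step 12: append 2 -> window=[30, 8, 2] -> max=30
step 13: append 12 -> window=[8, 2, 12] -> max=12
step 14: append 26 -> window=[2, 12, 26] -> max=26
step 15: append 4 -> window=[12, 26, 4] -> max=26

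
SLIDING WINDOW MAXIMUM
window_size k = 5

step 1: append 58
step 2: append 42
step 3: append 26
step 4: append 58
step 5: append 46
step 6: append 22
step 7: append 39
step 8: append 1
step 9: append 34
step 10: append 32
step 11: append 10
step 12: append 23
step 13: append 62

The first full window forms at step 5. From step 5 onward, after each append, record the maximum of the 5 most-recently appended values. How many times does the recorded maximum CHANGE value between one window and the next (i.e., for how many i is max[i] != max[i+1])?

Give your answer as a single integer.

step 1: append 58 -> window=[58] (not full yet)
step 2: append 42 -> window=[58, 42] (not full yet)
step 3: append 26 -> window=[58, 42, 26] (not full yet)
step 4: append 58 -> window=[58, 42, 26, 58] (not full yet)
step 5: append 46 -> window=[58, 42, 26, 58, 46] -> max=58
step 6: append 22 -> window=[42, 26, 58, 46, 22] -> max=58
step 7: append 39 -> window=[26, 58, 46, 22, 39] -> max=58
step 8: append 1 -> window=[58, 46, 22, 39, 1] -> max=58
step 9: append 34 -> window=[46, 22, 39, 1, 34] -> max=46
step 10: append 32 -> window=[22, 39, 1, 34, 32] -> max=39
step 11: append 10 -> window=[39, 1, 34, 32, 10] -> max=39
step 12: append 23 -> window=[1, 34, 32, 10, 23] -> max=34
step 13: append 62 -> window=[34, 32, 10, 23, 62] -> max=62
Recorded maximums: 58 58 58 58 46 39 39 34 62
Changes between consecutive maximums: 4

Answer: 4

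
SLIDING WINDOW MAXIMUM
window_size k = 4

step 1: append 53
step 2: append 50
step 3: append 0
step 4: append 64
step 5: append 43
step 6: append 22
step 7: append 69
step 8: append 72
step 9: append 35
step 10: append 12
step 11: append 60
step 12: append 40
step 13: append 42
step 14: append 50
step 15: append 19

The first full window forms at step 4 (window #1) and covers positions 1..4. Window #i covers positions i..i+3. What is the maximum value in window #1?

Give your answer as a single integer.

Answer: 64

Derivation:
step 1: append 53 -> window=[53] (not full yet)
step 2: append 50 -> window=[53, 50] (not full yet)
step 3: append 0 -> window=[53, 50, 0] (not full yet)
step 4: append 64 -> window=[53, 50, 0, 64] -> max=64
Window #1 max = 64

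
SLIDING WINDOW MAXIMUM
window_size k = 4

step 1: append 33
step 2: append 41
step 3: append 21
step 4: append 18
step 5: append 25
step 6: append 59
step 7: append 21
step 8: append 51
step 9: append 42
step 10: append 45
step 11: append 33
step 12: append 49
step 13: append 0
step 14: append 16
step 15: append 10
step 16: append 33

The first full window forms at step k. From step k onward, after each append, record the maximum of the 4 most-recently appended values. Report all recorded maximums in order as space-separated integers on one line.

step 1: append 33 -> window=[33] (not full yet)
step 2: append 41 -> window=[33, 41] (not full yet)
step 3: append 21 -> window=[33, 41, 21] (not full yet)
step 4: append 18 -> window=[33, 41, 21, 18] -> max=41
step 5: append 25 -> window=[41, 21, 18, 25] -> max=41
step 6: append 59 -> window=[21, 18, 25, 59] -> max=59
step 7: append 21 -> window=[18, 25, 59, 21] -> max=59
step 8: append 51 -> window=[25, 59, 21, 51] -> max=59
step 9: append 42 -> window=[59, 21, 51, 42] -> max=59
step 10: append 45 -> window=[21, 51, 42, 45] -> max=51
step 11: append 33 -> window=[51, 42, 45, 33] -> max=51
step 12: append 49 -> window=[42, 45, 33, 49] -> max=49
step 13: append 0 -> window=[45, 33, 49, 0] -> max=49
step 14: append 16 -> window=[33, 49, 0, 16] -> max=49
step 15: append 10 -> window=[49, 0, 16, 10] -> max=49
step 16: append 33 -> window=[0, 16, 10, 33] -> max=33

Answer: 41 41 59 59 59 59 51 51 49 49 49 49 33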